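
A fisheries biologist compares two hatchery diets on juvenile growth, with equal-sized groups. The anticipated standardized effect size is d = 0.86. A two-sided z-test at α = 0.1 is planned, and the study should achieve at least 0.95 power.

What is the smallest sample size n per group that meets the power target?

n = 30 per group

Set Φ(δ − 1.645) = 0.95; then δ − 1.645 = Φ⁻¹(0.95) = 1.645, giving δ = 3.290.
(The Φ(−δ − z_{α/2}) term is vanishingly small for δ > 0 and is dropped in the standard sample-size formula.)
δ = d·√(n/2) ⇒ n = 2(δ/d)² = 2 × (3.290 / 0.86)² = 29.26.
Rounding up, n = 30 per group.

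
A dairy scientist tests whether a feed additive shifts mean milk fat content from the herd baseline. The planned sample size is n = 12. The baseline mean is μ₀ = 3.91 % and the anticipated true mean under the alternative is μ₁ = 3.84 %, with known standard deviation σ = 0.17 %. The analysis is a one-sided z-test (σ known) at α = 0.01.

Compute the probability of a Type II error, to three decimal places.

Standardized effect: d = |μ₁ − μ₀| / σ = |3.84 − 3.91| / 0.17 = 0.4118
Noncentrality parameter: δ = d·√n = 0.4118 × √12 = 1.4264
One-sided α = 0.01 → critical value z_{0.01} = 2.326.
Power = P(Z > 2.326 − δ) = Φ(-0.900) = 0.1841.
Type II error: β = 1 − power = 1 − 0.1841 = 0.8159.

β ≈ 0.816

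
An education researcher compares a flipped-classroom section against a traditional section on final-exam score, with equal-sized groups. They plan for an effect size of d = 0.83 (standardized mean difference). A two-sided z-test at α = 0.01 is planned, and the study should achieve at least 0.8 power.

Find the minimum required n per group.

Set Φ(δ − 2.576) = 0.8; then δ − 2.576 = Φ⁻¹(0.8) = 0.842, giving δ = 3.417.
(The Φ(−δ − z_{α/2}) term is vanishingly small for δ > 0 and is dropped in the standard sample-size formula.)
δ = d·√(n/2) ⇒ n = 2(δ/d)² = 2 × (3.417 / 0.83)² = 33.91.
Round up to the next whole unit.

n = 34 per group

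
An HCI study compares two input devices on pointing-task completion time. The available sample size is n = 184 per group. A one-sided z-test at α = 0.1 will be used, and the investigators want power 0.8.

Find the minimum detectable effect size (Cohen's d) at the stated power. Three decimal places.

d ≈ 0.221

Required noncentrality: δ = z_{0.1} + z_{0.20} = 1.282 + 0.842 = 2.123.
δ = d·√(n/2) ⇒ d = δ/√(n/2) = 2.123/√(184/2) = 0.2214.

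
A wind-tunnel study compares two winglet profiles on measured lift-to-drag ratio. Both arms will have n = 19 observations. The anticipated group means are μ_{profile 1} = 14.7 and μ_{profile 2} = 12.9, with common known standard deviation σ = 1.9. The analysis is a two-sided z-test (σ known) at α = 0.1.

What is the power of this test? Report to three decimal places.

Power ≈ 0.899

Standardized effect: d = |μ_{profile 1} − μ_{profile 2}| / σ = |14.7 − 12.9| / 1.9 = 0.9474
Noncentrality parameter: δ = d·√(n/2) = 0.9474 × √(19/2) = 2.9200
Two-sided α = 0.1 → critical value z_{0.05} = 1.645.
Power = Φ(δ − 1.645) + Φ(−δ − 1.645) = Φ(1.275) + Φ(-4.565) = 0.8989 + 0.0000 = 0.8989.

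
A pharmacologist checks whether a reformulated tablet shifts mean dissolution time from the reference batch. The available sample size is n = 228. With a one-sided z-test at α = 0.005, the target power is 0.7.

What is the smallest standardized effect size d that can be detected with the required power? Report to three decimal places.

Required noncentrality: δ = z_{0.005} + z_{0.30} = 2.576 + 0.524 = 3.100.
δ = d·√n ⇒ d = δ/√n = 3.100/√228 = 0.2053.

d ≈ 0.205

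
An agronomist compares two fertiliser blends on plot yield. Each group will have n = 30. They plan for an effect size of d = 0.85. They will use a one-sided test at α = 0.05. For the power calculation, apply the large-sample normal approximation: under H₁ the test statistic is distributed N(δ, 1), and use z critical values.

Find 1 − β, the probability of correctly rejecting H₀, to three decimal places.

Noncentrality parameter: δ = d·√(n/2) = 0.85 × √(30/2) = 3.2920
Critical value for a one-sided test at α = 0.05: z_α = 1.645.
Power = Φ(δ − 1.645) = Φ(1.647) = 0.9502.

Power ≈ 0.950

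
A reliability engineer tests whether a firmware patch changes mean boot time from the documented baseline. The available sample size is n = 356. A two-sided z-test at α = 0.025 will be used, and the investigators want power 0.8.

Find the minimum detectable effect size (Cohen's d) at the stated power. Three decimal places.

Need Φ(δ − 2.241) = 0.8, so δ = 2.241 + 0.842 = 3.083.
(The second rejection-region term Φ(−δ − z_{α/2}) is negligible and dropped.)
δ = d·√n ⇒ d = δ/√n = 3.083/√356 = 0.1634.

d ≈ 0.163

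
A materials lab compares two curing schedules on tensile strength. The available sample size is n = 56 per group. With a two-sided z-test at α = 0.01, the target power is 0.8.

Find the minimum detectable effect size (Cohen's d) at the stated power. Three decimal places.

Need Φ(δ − 2.576) = 0.8, so δ = 2.576 + 0.842 = 3.417.
(Lower-tail contribution to power is negligible for δ > 0.)
δ = d·√(n/2) ⇒ d = δ/√(n/2) = 3.417/√(56/2) = 0.6458.

d ≈ 0.646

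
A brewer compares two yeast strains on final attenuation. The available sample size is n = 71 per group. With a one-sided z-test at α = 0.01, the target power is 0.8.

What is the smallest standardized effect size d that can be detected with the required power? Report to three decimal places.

d ≈ 0.532

Need Φ(δ − 2.326) = 0.8, so δ = 2.326 + 0.842 = 3.168.
δ = d·√(n/2) ⇒ d = δ/√(n/2) = 3.168/√(71/2) = 0.5317.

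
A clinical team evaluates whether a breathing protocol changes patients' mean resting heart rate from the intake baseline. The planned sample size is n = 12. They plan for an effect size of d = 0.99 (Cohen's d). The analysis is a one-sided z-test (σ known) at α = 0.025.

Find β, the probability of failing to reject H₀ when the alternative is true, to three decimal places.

β ≈ 0.071

Noncentrality parameter: δ = d·√n = 0.99 × √12 = 3.4295
Critical value for a one-sided test at α = 0.025: z_α = 1.960.
Power = P(Z > 1.960 − δ) = Φ(1.469) = 0.9292.
Type II error: β = 1 − power = 1 − 0.9292 = 0.0708.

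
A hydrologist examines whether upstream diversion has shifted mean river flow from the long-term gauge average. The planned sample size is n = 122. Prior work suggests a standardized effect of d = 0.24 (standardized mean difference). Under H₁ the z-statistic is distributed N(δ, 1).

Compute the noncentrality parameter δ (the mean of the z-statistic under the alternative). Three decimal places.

δ ≈ 2.651

The noncentrality parameter scales effect size by the design's sample-size factor: δ = d·√n = 0.24 × √122 = 2.6509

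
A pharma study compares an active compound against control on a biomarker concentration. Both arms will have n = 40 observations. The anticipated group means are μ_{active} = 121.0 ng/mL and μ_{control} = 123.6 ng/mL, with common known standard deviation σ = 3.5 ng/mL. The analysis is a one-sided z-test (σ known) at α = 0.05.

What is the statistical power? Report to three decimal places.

Standardized effect: d = |μ_{active} − μ_{control}| / σ = |121.0 − 123.6| / 3.5 = 0.7429
Noncentrality parameter: δ = d·√(n/2) = 0.7429 × √(40/2) = 3.3222
One-sided α = 0.05 → critical value z_{0.05} = 1.645.
Power = Φ(δ − 1.645) = Φ(1.677) = 0.9533.

Power ≈ 0.953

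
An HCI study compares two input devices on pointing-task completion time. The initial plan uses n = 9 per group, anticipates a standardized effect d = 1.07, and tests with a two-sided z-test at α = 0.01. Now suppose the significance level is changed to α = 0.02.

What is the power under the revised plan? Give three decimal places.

Power ≈ 0.477

δ = d·√(n/2) = 1.07 × √(9/2) = 2.2698 (unchanged). New critical value: z_{0.01} = 2.326.
Revised power = Φ(δ − 2.326) + Φ(−δ − 2.326) = Φ(-0.057) + Φ(-4.596) = 0.4775 + 0.0000 = 0.4775.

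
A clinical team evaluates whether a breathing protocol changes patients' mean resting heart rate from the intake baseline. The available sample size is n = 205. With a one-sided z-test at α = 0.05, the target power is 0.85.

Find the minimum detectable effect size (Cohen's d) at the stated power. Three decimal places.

Need Φ(δ − 1.645) = 0.85, so δ = 1.645 + 1.036 = 2.681.
δ = d·√n ⇒ d = δ/√n = 2.681/√205 = 0.1873.

d ≈ 0.187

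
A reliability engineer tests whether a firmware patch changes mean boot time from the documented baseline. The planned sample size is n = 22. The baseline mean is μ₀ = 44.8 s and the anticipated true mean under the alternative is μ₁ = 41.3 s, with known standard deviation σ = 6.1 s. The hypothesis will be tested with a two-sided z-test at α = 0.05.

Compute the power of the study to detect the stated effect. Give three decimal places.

Standardized effect: d = |μ₁ − μ₀| / σ = |41.3 − 44.8| / 6.1 = 0.5738
Noncentrality parameter: δ = d·√n = 0.5738 × √22 = 2.6912
Two-sided α = 0.05 → critical value z_{0.025} = 1.960.
Power = Φ(δ − 1.960) + Φ(−δ − 1.960) = Φ(0.731) + Φ(-4.651) = 0.7677 + 0.0000 = 0.7677.

Power ≈ 0.768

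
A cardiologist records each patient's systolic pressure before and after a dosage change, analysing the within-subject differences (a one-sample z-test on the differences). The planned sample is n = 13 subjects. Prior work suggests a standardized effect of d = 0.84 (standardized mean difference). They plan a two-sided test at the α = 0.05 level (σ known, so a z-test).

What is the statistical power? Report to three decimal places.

Noncentrality parameter: λ = d·√n = 0.84 × √13 = 3.0287
Critical value for a two-sided test at α = 0.05: z_{α/2} = 1.960.
Power = Φ(λ − 1.960) + Φ(−λ − 1.960) = Φ(1.069) + Φ(-4.989) = 0.8574 + 0.0000 = 0.8574.

Power ≈ 0.857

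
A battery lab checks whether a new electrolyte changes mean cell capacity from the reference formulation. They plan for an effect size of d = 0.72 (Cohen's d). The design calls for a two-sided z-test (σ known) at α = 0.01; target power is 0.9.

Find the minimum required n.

n = 29

Set Φ(δ − 2.576) = 0.9; then δ − 2.576 = Φ⁻¹(0.9) = 1.282, giving δ = 3.857.
(The Φ(−δ − z_{α/2}) term is vanishingly small for δ > 0 and is dropped in the standard sample-size formula.)
δ = d·√n ⇒ n = (δ/d)² = (3.857 / 0.72)² = 28.70.
Round up to the next whole unit.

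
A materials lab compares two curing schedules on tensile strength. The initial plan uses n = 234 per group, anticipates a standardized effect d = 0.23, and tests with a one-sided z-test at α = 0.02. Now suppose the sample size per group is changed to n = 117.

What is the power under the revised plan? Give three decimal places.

With n = 117 per group: δ = d·√(n/2) = 0.23 × √(117/2) = 1.7592. Critical value z_{0.02} = 2.054.
Revised power = P(Z > 2.054 − δ) = Φ(-0.295) = 0.3842.

Power ≈ 0.384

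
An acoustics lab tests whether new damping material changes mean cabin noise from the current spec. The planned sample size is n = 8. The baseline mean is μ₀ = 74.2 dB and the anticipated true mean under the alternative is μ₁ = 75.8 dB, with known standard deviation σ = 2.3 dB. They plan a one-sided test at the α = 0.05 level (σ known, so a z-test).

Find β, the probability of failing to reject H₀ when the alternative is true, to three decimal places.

Standardized effect: d = |μ₁ − μ₀| / σ = |75.8 − 74.2| / 2.3 = 0.6957
Noncentrality parameter: δ = d·√n = 0.6957 × √8 = 1.9676
One-sided α = 0.05 → critical value z_{0.05} = 1.645.
Power = Φ(δ − 1.645) = Φ(0.323) = 0.6266.
Type II error: β = 1 − power = 1 − 0.6266 = 0.3734.

β ≈ 0.373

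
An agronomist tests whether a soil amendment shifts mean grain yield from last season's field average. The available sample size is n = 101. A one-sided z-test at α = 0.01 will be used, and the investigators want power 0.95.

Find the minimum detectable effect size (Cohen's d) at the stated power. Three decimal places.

Need Φ(δ − 2.326) = 0.95, so δ = 2.326 + 1.645 = 3.971.
δ = d·√n ⇒ d = δ/√n = 3.971/√101 = 0.3951.

d ≈ 0.395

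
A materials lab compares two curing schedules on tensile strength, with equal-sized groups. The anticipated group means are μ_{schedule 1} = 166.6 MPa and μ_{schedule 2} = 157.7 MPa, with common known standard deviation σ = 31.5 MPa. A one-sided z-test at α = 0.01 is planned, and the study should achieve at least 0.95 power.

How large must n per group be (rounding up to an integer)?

n = 396 per group

Standardized effect: d = |μ_{schedule 1} − μ_{schedule 2}| / σ = |166.6 − 157.7| / 31.5 = 0.2825
Set Φ(δ − 2.326) = 0.95; then δ − 2.326 = Φ⁻¹(0.95) = 1.645, giving δ = 3.971.
δ = d·√(n/2) ⇒ n = 2(δ/d)² = 2 × (3.971 / 0.2825)² = 395.11.
Round up to the next whole unit.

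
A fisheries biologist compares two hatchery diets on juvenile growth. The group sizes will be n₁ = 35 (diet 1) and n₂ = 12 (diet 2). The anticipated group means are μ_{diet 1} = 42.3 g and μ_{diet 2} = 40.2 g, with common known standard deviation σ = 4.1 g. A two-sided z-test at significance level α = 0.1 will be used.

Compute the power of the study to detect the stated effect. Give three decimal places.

Power ≈ 0.455

Standardized effect: d = |μ_{diet 1} − μ_{diet 2}| / σ = |42.3 − 40.2| / 4.1 = 0.5122
Noncentrality parameter: δ = d / √(1/n₁ + 1/n₂) = 0.5122 / √(1/35 + 1/12) = 1.5311
Critical value for a two-sided test at α = 0.1: z_{α/2} = 1.645.
Power = Φ(δ − 1.645) + Φ(−δ − 1.645) = Φ(-0.114) + Φ(-3.176) = 0.4547 + 0.0007 = 0.4555.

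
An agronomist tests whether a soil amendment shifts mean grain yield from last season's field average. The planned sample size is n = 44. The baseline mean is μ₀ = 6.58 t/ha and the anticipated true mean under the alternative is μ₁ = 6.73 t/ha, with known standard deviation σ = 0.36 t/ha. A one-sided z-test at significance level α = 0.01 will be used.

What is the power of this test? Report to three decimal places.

Standardized effect: d = |μ₁ − μ₀| / σ = |6.73 − 6.58| / 0.36 = 0.4167
Noncentrality parameter: δ = d·√n = 0.4167 × √44 = 2.7639
Critical value for a one-sided test at α = 0.01: z_α = 2.326.
Power = Φ(δ − 2.326) = Φ(0.438) = 0.6691.

Power ≈ 0.669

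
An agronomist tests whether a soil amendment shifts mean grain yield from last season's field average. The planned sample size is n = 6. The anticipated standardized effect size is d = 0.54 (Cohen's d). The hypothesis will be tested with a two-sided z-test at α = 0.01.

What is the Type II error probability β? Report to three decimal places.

Noncentrality parameter: δ = d·√n = 0.54 × √6 = 1.3227
Critical value for a two-sided test at α = 0.01: z_{α/2} = 2.576.
Power = Φ(δ − 2.576) + Φ(−δ − 2.576) = Φ(-1.253) + Φ(-3.899) = 0.1051 + 0.0000 = 0.1051.
Type II error: β = 1 − power = 1 − 0.1051 = 0.8949.

β ≈ 0.895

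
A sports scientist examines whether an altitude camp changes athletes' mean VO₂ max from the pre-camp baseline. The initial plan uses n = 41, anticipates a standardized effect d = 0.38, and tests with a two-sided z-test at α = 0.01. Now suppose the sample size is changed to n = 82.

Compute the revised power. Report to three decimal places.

With n = 82: δ = d·√n = 0.38 × √82 = 3.4410. Critical value z_{0.005} = 2.576.
Revised power = Φ(δ − 2.576) + Φ(−δ − 2.576) = Φ(0.865) + Φ(-6.017) = 0.8065 + 0.0000 = 0.8065.

Power ≈ 0.807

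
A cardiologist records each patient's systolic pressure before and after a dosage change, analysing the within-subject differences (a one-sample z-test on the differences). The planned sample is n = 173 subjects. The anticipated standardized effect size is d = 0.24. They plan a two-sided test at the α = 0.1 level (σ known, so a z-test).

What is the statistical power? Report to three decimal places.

Noncentrality parameter: δ = d·√n = 0.24 × √173 = 3.1567
Two-sided α = 0.1 → critical value z_{0.05} = 1.645.
Power = Φ(δ − 1.645) + Φ(−δ − 1.645) = Φ(1.512) + Φ(-4.802) = 0.9347 + 0.0000 = 0.9347.

Power ≈ 0.935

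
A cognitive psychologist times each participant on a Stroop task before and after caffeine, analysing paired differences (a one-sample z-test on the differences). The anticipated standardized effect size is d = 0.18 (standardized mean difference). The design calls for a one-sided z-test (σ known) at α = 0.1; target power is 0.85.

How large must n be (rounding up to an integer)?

Set Φ(δ − 1.282) = 0.85; then δ − 1.282 = Φ⁻¹(0.85) = 1.036, giving δ = 2.318.
δ = d·√n ⇒ n = (δ/d)² = (2.318 / 0.18)² = 165.84.
Round up to the next whole unit.

n = 166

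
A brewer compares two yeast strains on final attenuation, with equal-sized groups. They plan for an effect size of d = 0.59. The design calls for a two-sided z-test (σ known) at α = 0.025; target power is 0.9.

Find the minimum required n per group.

n = 72 per group

Set Φ(δ − 2.241) = 0.9; then δ − 2.241 = Φ⁻¹(0.9) = 1.282, giving δ = 3.523.
(Ignoring the negligible lower-tail rejection probability gives the usual closed-form inversion.)
δ = d·√(n/2) ⇒ n = 2(δ/d)² = 2 × (3.523 / 0.59)² = 71.31.
Round up to the next whole unit.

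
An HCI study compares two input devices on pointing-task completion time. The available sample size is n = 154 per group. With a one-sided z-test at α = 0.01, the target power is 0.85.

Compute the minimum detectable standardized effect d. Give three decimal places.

d ≈ 0.383

Required noncentrality: δ = z_{0.01} + z_{0.15} = 2.326 + 1.036 = 3.363.
δ = d·√(n/2) ⇒ d = δ/√(n/2) = 3.363/√(154/2) = 0.3832.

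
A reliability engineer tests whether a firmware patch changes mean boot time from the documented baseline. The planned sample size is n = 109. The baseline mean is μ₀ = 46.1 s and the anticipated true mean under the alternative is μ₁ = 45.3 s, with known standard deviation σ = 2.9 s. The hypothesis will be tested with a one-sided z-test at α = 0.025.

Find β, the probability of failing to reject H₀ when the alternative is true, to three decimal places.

β ≈ 0.179

Standardized effect: d = |μ₁ − μ₀| / σ = |45.3 − 46.1| / 2.9 = 0.2759
Noncentrality parameter: δ = d·√n = 0.2759 × √109 = 2.8801
Critical value for a one-sided test at α = 0.025: z_α = 1.960.
Power = P(Z > 1.960 − δ) = Φ(0.920) = 0.8212.
Type II error: β = 1 − power = 1 − 0.8212 = 0.1788.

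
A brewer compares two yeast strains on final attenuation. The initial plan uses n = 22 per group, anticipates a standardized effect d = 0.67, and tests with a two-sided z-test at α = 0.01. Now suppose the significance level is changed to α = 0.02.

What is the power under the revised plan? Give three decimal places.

δ = d·√(n/2) = 0.67 × √(22/2) = 2.2221 (unchanged). New critical value: z_{0.01} = 2.326.
Revised power = Φ(δ − 2.326) + Φ(−δ − 2.326) = Φ(-0.104) + Φ(-4.548) = 0.4585 + 0.0000 = 0.4585.

Power ≈ 0.459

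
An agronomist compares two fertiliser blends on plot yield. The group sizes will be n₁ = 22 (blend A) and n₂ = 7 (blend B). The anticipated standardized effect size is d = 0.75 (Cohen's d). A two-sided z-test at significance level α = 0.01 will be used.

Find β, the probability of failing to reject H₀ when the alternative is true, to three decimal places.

β ≈ 0.802

Noncentrality parameter: δ = d / √(1/n₁ + 1/n₂) = 0.75 / √(1/22 + 1/7) = 1.7283
Two-sided α = 0.01 → critical value z_{0.005} = 2.576.
Power = Φ(δ − 2.576) + Φ(−δ − 2.576) = Φ(-0.848) + Φ(-4.304) = 0.1984 + 0.0000 = 0.1984.
Type II error: β = 1 − power = 1 − 0.1984 = 0.8016.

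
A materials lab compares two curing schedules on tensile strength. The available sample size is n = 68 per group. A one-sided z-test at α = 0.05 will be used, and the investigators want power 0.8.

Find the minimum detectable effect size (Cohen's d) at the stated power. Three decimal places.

Required noncentrality: δ = z_{0.05} + z_{0.20} = 1.645 + 0.842 = 2.486.
δ = d·√(n/2) ⇒ d = δ/√(n/2) = 2.486/√(68/2) = 0.4264.

d ≈ 0.426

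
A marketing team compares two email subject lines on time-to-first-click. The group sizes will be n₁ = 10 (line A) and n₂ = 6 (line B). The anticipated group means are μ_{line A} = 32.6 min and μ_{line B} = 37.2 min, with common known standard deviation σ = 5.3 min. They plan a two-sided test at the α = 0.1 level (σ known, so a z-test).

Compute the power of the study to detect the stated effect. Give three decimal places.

Power ≈ 0.515

Standardized effect: d = |μ_{line A} − μ_{line B}| / σ = |32.6 − 37.2| / 5.3 = 0.8679
Noncentrality parameter: δ = d / √(1/n₁ + 1/n₂) = 0.8679 / √(1/10 + 1/6) = 1.6807
Critical value for a two-sided test at α = 0.1: z_{α/2} = 1.645.
Power = Φ(δ − 1.645) + Φ(−δ − 1.645) = Φ(0.036) + Φ(-3.326) = 0.5143 + 0.0004 = 0.5148.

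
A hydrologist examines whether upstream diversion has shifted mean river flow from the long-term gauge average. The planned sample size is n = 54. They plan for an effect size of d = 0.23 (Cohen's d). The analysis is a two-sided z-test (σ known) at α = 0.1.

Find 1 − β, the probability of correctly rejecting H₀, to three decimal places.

Power ≈ 0.518

Noncentrality parameter: δ = d·√n = 0.23 × √54 = 1.6901
Critical value for a two-sided test at α = 0.1: z_{α/2} = 1.645.
Power = Φ(δ − 1.645) + Φ(−δ − 1.645) = Φ(0.045) + Φ(-3.335) = 0.5181 + 0.0004 = 0.5185.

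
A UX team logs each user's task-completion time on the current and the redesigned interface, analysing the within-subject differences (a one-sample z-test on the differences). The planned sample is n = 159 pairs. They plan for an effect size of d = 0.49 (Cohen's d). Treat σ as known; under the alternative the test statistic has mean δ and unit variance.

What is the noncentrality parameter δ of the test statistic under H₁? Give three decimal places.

δ ≈ 6.179

δ = d·√n = 0.49 × √159 = 6.1787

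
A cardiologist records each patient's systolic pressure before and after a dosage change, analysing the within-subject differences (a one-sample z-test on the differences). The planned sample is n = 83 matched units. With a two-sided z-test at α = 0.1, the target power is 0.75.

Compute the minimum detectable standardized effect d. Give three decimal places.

Required noncentrality: δ = z_{0.05} + z_{0.25} = 1.645 + 0.674 = 2.319.
(Lower-tail contribution to power is negligible for δ > 0.)
δ = d·√n ⇒ d = δ/√n = 2.319/√83 = 0.2546.

d ≈ 0.255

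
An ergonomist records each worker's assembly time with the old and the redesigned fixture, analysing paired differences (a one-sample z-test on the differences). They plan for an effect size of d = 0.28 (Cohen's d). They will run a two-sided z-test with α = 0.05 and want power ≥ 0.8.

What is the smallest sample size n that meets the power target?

n = 101

For power 0.8 need Φ(δ − z_{0.025}) = 0.8, so δ = z_{0.025} + z_{0.20} = 1.960 + 0.842 = 2.802.
(For δ > 0 the lower-tail rejection region contributes negligibly to power, so the one-term inversion is standard.)
δ = d·√n ⇒ n = (δ/d)² = (2.802 / 0.28)² = 100.11.
Rounding up, n = 101.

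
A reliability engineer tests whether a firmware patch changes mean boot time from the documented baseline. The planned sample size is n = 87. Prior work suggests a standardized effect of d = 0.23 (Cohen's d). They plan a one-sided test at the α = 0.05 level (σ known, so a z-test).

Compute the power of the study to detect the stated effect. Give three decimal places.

Power ≈ 0.692

Noncentrality parameter: δ = d·√n = 0.23 × √87 = 2.1453
Critical value for a one-sided test at α = 0.05: z_α = 1.645.
Power = P(Z > 1.645 − δ) = Φ(0.500) = 0.6916.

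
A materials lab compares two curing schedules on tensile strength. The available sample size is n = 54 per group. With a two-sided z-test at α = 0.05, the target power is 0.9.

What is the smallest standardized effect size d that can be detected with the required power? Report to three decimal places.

d ≈ 0.624

Need Φ(δ − 1.960) = 0.9, so δ = 1.960 + 1.282 = 3.242.
(Lower-tail contribution to power is negligible for δ > 0.)
δ = d·√(n/2) ⇒ d = δ/√(n/2) = 3.242/√(54/2) = 0.6238.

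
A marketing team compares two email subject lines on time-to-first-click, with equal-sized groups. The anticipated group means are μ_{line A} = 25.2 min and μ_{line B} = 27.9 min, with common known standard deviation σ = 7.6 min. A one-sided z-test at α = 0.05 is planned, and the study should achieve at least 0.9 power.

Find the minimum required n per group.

Standardized effect: d = |μ_{line A} − μ_{line B}| / σ = |25.2 − 27.9| / 7.6 = 0.3553
For power 0.9 need Φ(δ − z_{0.05}) = 0.9, so δ = z_{0.05} + z_{0.10} = 1.645 + 1.282 = 2.926.
δ = d·√(n/2) ⇒ n = 2(δ/d)² = 2 × (2.926 / 0.3553)² = 135.71.
Rounding up, n = 136 per group.

n = 136 per group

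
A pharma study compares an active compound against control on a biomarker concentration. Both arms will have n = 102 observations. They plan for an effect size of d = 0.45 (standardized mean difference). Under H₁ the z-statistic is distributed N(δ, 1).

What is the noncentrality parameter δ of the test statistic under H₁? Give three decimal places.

δ ≈ 3.214

δ = d·√(n/2) = 0.45 × √(102/2) = 3.2136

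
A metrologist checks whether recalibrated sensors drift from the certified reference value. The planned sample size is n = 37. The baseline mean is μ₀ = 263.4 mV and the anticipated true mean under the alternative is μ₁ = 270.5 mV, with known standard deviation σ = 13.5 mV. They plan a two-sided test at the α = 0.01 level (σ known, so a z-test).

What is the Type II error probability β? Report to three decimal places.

β ≈ 0.267

Standardized effect: d = |μ₁ − μ₀| / σ = |270.5 − 263.4| / 13.5 = 0.5259
Noncentrality parameter: δ = d·√n = 0.5259 × √37 = 3.1991
Two-sided α = 0.01 → critical value z_{0.005} = 2.576.
Power = Φ(δ − 2.576) + Φ(−δ − 2.576) = Φ(0.623) + Φ(-5.775) = 0.7334 + 0.0000 = 0.7334.
Type II error: β = 1 − power = 1 − 0.7334 = 0.2666.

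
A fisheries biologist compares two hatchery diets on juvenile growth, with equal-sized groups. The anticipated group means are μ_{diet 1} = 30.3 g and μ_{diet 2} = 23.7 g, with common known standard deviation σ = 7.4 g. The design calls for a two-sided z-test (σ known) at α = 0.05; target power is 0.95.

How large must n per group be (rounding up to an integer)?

n = 33 per group

Standardized effect: d = |μ_{diet 1} − μ_{diet 2}| / σ = |30.3 − 23.7| / 7.4 = 0.8919
Set Φ(δ − 1.960) = 0.95; then δ − 1.960 = Φ⁻¹(0.95) = 1.645, giving δ = 3.605.
(The Φ(−δ − z_{α/2}) term is vanishingly small for δ > 0 and is dropped in the standard sample-size formula.)
δ = d·√(n/2) ⇒ n = 2(δ/d)² = 2 × (3.605 / 0.8919)² = 32.67.
Round up to the next whole unit.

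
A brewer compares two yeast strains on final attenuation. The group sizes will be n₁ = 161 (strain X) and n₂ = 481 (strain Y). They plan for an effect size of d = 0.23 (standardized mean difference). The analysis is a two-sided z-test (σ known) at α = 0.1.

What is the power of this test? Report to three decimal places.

Power ≈ 0.811

Noncentrality parameter: δ = d / √(1/n₁ + 1/n₂) = 0.23 / √(1/161 + 1/481) = 2.5261
Two-sided α = 0.1 → critical value z_{0.05} = 1.645.
Power = Φ(δ − 1.645) + Φ(−δ − 1.645) = Φ(0.881) + Φ(-4.171) = 0.8109 + 0.0000 = 0.8109.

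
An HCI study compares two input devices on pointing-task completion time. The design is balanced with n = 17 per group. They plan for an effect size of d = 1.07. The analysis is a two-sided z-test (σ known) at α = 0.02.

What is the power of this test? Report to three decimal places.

Noncentrality parameter: δ = d·√(n/2) = 1.07 × √(17/2) = 3.1196
Critical value for a two-sided test at α = 0.02: z_{α/2} = 2.326.
Power = Φ(δ − 2.326) + Φ(−δ − 2.326) = Φ(0.793) + Φ(-5.446) = 0.7862 + 0.0000 = 0.7862.

Power ≈ 0.786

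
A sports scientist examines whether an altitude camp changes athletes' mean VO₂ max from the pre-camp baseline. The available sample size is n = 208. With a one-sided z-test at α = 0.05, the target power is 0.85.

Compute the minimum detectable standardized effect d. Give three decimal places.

Need Φ(δ − 1.645) = 0.85, so δ = 1.645 + 1.036 = 2.681.
δ = d·√n ⇒ d = δ/√n = 2.681/√208 = 0.1859.

d ≈ 0.186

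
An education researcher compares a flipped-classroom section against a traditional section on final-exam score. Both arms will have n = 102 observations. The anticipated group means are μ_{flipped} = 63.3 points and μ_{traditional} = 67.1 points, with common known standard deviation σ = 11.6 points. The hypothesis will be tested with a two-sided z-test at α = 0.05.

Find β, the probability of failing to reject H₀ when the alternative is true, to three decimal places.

β ≈ 0.352

Standardized effect: d = |μ_{flipped} − μ_{traditional}| / σ = |63.3 − 67.1| / 11.6 = 0.3276
Noncentrality parameter: δ = d·√(n/2) = 0.3276 × √(102/2) = 2.3394
Two-sided α = 0.05 → critical value z_{0.025} = 1.960.
Power = Φ(δ − 1.960) + Φ(−δ − 1.960) = Φ(0.379) + Φ(-4.299) = 0.6478 + 0.0000 = 0.6478.
Type II error: β = 1 − power = 1 − 0.6478 = 0.3522.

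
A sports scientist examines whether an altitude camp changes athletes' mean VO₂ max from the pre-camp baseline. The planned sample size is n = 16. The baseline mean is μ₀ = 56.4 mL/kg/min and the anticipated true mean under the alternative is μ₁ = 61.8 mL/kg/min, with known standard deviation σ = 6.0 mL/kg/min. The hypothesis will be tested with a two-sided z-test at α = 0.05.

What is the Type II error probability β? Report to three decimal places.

β ≈ 0.050

Standardized effect: d = |μ₁ − μ₀| / σ = |61.8 − 56.4| / 6.0 = 0.9000
Noncentrality parameter: δ = d·√n = 0.9000 × √16 = 3.6000
Critical value for a two-sided test at α = 0.05: z_{α/2} = 1.960.
Power = Φ(δ − 1.960) + Φ(−δ − 1.960) = Φ(1.640) + Φ(-5.560) = 0.9495 + 0.0000 = 0.9495.
Type II error: β = 1 − power = 1 − 0.9495 = 0.0505.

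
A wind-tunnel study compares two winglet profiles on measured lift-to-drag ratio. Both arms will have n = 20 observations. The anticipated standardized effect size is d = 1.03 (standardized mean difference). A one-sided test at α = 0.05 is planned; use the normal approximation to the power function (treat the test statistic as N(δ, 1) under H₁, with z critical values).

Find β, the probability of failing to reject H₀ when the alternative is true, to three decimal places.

β ≈ 0.053

Noncentrality parameter: δ = d·√(n/2) = 1.03 × √(20/2) = 3.2571
One-sided α = 0.05 → critical value z_{0.05} = 1.645.
Power = P(Z > 1.645 − δ) = Φ(1.612) = 0.9466.
Type II error: β = 1 − power = 1 − 0.9466 = 0.0534.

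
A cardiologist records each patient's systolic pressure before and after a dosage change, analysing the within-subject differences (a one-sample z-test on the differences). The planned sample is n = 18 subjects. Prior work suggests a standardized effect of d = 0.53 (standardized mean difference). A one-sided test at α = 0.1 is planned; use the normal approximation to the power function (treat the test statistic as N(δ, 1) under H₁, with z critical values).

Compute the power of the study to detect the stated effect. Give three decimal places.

Power ≈ 0.833

Noncentrality parameter: δ = d·√n = 0.53 × √18 = 2.2486
One-sided α = 0.1 → critical value z_{0.1} = 1.282.
Power = P(Z > 1.282 − δ) = Φ(0.967) = 0.8332.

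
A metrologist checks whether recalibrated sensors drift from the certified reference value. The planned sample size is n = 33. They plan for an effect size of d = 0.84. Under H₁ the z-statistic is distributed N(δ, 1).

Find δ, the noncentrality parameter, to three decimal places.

The noncentrality parameter scales effect size by the design's sample-size factor: δ = d·√n = 0.84 × √33 = 4.8254

δ ≈ 4.825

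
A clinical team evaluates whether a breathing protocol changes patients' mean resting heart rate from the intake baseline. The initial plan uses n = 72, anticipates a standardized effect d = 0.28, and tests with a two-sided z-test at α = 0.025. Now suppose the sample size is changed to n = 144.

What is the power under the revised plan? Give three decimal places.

With n = 144: δ = d·√n = 0.28 × √144 = 3.3600. Critical value z_{0.0125} = 2.241.
Revised power = Φ(δ − 2.241) + Φ(−δ − 2.241) = Φ(1.119) + Φ(-5.601) = 0.8683 + 0.0000 = 0.8683.

Power ≈ 0.868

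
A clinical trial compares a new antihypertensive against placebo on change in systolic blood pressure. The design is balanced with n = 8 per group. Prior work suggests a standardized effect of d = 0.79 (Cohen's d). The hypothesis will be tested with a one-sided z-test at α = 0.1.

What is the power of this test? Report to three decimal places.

Power ≈ 0.617

Noncentrality parameter: δ = d·√(n/2) = 0.79 × √(8/2) = 1.5800
One-sided α = 0.1 → critical value z_{0.1} = 1.282.
Power = Φ(δ − 1.282) = Φ(0.298) = 0.6173.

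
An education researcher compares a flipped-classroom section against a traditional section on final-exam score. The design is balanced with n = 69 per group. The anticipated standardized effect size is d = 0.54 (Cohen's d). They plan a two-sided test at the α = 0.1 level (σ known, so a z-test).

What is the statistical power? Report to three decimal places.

Noncentrality parameter: λ = d·√(n/2) = 0.54 × √(69/2) = 3.1718
Critical value for a two-sided test at α = 0.1: z_{α/2} = 1.645.
Power = Φ(λ − 1.645) + Φ(−λ − 1.645) = Φ(1.527) + Φ(-4.817) = 0.9366 + 0.0000 = 0.9366.

Power ≈ 0.937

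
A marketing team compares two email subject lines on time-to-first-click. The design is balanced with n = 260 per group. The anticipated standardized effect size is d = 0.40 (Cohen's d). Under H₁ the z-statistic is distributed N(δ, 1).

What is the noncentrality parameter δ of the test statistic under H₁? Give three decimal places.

δ = d·√(n/2) = 0.40 × √(260/2) = 4.5607

δ ≈ 4.561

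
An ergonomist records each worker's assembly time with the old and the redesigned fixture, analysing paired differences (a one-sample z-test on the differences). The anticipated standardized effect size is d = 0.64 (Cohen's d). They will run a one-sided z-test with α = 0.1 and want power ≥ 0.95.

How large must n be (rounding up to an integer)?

n = 21

For power 0.95 need Φ(δ − z_{0.1}) = 0.95, so δ = z_{0.1} + z_{0.05} = 1.282 + 1.645 = 2.926.
δ = d·√n ⇒ n = (δ/d)² = (2.926 / 0.64)² = 20.91.
Round up to the next whole unit.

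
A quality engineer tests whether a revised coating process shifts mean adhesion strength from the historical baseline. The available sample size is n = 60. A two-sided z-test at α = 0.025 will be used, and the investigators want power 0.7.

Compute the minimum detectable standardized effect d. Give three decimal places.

d ≈ 0.357

Required noncentrality: δ = z_{0.0125} + z_{0.30} = 2.241 + 0.524 = 2.766.
(Lower-tail contribution to power is negligible for δ > 0.)
δ = d·√n ⇒ d = δ/√n = 2.766/√60 = 0.3571.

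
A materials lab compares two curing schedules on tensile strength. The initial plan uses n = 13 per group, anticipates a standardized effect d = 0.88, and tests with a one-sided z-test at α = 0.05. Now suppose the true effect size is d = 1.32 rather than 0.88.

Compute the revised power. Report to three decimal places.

Power ≈ 0.957

With d = 1.32: δ = d·√(n/2) = 1.32 × √(13/2) = 3.3654. Critical value z_{0.05} = 1.645.
Revised power = Φ(δ − 1.645) = Φ(1.720) = 0.9573.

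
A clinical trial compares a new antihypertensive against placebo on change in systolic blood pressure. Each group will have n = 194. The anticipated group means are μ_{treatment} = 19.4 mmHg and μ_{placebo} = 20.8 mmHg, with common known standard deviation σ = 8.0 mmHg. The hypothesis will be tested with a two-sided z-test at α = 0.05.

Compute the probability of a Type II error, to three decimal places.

β ≈ 0.593

Standardized effect: d = |μ_{treatment} − μ_{placebo}| / σ = |19.4 − 20.8| / 8.0 = 0.1750
Noncentrality parameter: δ = d·√(n/2) = 0.1750 × √(194/2) = 1.7236
Two-sided α = 0.05 → critical value z_{0.025} = 1.960.
Power = Φ(δ − 1.960) + Φ(−δ − 1.960) = Φ(-0.236) + Φ(-3.684) = 0.4066 + 0.0001 = 0.4067.
Type II error: β = 1 − power = 1 − 0.4067 = 0.5933.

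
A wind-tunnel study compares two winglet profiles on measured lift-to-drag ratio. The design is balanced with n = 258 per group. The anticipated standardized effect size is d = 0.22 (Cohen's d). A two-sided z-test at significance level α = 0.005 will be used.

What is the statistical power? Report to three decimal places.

Power ≈ 0.379

Noncentrality parameter: δ = d·√(n/2) = 0.22 × √(258/2) = 2.4987
Two-sided α = 0.005 → critical value z_{0.0025} = 2.807.
Power = Φ(δ − 2.807) + Φ(−δ − 2.807) = Φ(-0.308) + Φ(-5.306) = 0.3789 + 0.0000 = 0.3789.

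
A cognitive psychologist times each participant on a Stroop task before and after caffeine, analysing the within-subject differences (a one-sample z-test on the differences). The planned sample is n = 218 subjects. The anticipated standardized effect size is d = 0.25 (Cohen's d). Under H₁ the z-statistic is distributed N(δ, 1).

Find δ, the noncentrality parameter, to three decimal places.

δ ≈ 3.691

The noncentrality parameter scales effect size by the design's sample-size factor: δ = d·√n = 0.25 × √218 = 3.6912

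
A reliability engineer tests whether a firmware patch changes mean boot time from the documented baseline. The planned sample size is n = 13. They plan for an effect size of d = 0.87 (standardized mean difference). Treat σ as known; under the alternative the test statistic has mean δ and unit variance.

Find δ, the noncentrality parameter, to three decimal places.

The noncentrality parameter scales effect size by the design's sample-size factor: δ = d·√n = 0.87 × √13 = 3.1368

δ ≈ 3.137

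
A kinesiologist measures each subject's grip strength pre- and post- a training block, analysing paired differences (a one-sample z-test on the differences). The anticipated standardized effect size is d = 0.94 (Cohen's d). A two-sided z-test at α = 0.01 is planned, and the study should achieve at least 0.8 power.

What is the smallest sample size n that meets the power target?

n = 14

For power 0.8 need Φ(δ − z_{0.005}) = 0.8, so δ = z_{0.005} + z_{0.20} = 2.576 + 0.842 = 3.417.
(The Φ(−δ − z_{α/2}) term is vanishingly small for δ > 0 and is dropped in the standard sample-size formula.)
δ = d·√n ⇒ n = (δ/d)² = (3.417 / 0.94)² = 13.22.
Round up to the next whole unit.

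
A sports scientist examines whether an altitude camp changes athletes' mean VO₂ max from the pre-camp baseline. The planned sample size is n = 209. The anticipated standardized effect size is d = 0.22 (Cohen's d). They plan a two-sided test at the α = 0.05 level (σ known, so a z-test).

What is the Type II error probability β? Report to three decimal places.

β ≈ 0.111

Noncentrality parameter: δ = d·√n = 0.22 × √209 = 3.1805
Critical value for a two-sided test at α = 0.05: z_{α/2} = 1.960.
Power = Φ(δ − 1.960) + Φ(−δ − 1.960) = Φ(1.221) + Φ(-5.140) = 0.8889 + 0.0000 = 0.8889.
Type II error: β = 1 − power = 1 − 0.8889 = 0.1111.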